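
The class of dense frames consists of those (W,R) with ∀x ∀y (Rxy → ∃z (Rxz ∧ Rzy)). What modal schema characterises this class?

A defining formula is □□ψ → □ψ (the C4 axiom).
Suppose □□ψ→□ψ is valid. Take Rxy and set V(ψ)={w : xR²w}. Then □□ψ at x, so □ψ at x, so ψ at y, i.e. ∃z(Rxz∧Rzy).

□□ψ → □ψ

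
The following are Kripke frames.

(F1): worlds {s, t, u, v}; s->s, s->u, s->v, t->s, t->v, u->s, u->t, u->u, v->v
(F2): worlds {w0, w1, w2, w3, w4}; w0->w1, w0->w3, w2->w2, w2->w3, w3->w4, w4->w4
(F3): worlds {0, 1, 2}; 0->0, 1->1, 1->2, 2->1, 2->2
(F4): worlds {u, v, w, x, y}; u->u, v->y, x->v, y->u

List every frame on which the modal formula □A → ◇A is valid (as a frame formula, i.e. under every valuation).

Frame correspondent (Sahlqvist): ∀x ∃y Rxy — i.e. seriality.
(F1): holds.
(F2): fails — world w1 has no successor.
(F3): holds.
(F4): fails — world w has no successor.

(F1), (F3)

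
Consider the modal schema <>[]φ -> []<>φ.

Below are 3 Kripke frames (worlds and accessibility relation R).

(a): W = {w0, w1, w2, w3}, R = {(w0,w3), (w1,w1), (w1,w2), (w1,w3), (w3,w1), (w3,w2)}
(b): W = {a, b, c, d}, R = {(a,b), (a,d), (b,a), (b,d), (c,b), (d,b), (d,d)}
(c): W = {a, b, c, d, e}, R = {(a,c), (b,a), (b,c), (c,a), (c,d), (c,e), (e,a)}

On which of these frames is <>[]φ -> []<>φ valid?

(b)

The schema corresponds to convergence: forall x forall y forall z (Rxy & Rxz -> exists w (Ryw & Rzw)).
(a): fails — Rw1w2 and Rw1w2 but w2 and w2 have no common successor.
(b): condition met.
(c): fails — Rbc and Rba but c and a have no common successor.
Valid on: (b).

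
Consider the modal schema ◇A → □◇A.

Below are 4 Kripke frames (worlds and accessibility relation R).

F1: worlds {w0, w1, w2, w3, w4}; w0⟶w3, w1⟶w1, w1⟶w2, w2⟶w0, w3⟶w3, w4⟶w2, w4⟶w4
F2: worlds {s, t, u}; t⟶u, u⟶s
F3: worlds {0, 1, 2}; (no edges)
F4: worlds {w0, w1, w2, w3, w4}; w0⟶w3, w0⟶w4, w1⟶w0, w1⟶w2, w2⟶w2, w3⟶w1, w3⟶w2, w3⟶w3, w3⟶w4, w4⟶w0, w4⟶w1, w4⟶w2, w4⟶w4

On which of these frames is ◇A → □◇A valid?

The schema corresponds to the Euclidean property: ∀x ∀y ∀z (Rxy ∧ Rxz → Ryz).
F1: fails — Rw1w2 and Rw1w2 but not Rw2w2.
F2: fails — Rtu and Rtu but not Ruu.
F3: ✓.
F4: fails — Rw0w4 and Rw0w3 but not Rw4w3.

F3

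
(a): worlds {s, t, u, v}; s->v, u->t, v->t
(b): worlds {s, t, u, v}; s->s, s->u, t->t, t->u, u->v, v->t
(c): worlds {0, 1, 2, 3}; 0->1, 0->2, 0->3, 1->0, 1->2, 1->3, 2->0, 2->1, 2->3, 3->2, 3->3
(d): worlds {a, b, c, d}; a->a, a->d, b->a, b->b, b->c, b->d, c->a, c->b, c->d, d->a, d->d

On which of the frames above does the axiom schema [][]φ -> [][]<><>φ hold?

Frame correspondent (Sahlqvist): forall x forall z (x R^2 z -> exists w (x R^2 w & z R^2 w)) — i.e. a generalized confluence (Geach) condition.
(a): fails — sR²t but no w with sR²w and tR²w.
(b): fails — sR²u but no w with sR²w and uR²w.
(c): satisfies the condition.
(d): satisfies the condition.
Valid on: (c), (d).

(c), (d)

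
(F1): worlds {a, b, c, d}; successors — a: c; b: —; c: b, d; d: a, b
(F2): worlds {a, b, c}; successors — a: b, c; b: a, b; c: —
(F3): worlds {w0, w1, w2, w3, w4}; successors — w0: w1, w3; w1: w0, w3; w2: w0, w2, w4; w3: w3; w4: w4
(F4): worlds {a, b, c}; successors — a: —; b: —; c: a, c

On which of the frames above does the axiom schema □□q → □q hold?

Frame correspondent (Sahlqvist): ∀x ∀y (Rxy → ∃z (Rxz ∧ Rzy)) — i.e. density.
(F1): fails — Rcd but no z with Rcz and Rzd.
(F2): fails — Rac but no z with Raz and Rzc.
(F3): fails — Rw1w0 but no z with Rw1z and Rzw0.
(F4): satisfies the condition.

(F4)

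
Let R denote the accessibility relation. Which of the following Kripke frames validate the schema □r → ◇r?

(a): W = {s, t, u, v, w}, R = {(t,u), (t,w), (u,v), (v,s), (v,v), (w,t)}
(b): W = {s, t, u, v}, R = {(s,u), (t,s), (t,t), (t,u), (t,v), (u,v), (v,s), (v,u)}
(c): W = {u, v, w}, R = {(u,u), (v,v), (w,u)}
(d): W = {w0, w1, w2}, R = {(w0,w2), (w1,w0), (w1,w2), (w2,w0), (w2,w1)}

This is the axiom for seriality; its first-order frame correspondent is ∀x ∃y Rxy.
(a): fails — world s has no successor.
(b): satisfies the condition.
(c): satisfies the condition.
(d): satisfies the condition.
Valid on: (b), (c), (d).

(b), (c), (d)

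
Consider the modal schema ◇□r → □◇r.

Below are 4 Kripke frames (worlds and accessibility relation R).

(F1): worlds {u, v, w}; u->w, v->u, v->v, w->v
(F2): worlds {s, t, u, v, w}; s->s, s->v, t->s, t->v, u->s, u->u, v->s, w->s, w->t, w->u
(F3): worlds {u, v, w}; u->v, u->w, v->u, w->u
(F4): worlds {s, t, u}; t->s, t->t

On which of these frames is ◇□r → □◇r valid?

(F2), (F3)

This is the axiom for convergence; its first-order frame correspondent is ∀x ∀y ∀z (Rxy ∧ Rxz → ∃w (Ryw ∧ Rzw)).
(F1): fails — Rvu and Rvv but u and v have no common successor.
(F2): holds.
(F3): holds.
(F4): fails — Rtt and Rts but t and s have no common successor.
Valid on: (F2), (F3).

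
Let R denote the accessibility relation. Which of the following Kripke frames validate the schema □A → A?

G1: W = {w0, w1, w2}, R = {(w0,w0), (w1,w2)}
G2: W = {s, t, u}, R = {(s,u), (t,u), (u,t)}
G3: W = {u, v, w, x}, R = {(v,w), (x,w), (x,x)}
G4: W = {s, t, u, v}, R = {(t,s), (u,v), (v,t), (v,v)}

Frame correspondent (Sahlqvist): ∀x Rxx — i.e. reflexivity.
G1: fails — world w1 does not see itself.
G2: fails — world s does not see itself.
G3: fails — world u does not see itself.
G4: fails — world s does not see itself.
Valid on no frame.

none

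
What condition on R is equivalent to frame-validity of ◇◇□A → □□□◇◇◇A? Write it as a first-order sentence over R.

∀x ∀y ∀z ((xR²y ∧ xR³z) → ∃w (yRw ∧ zR³w))

This is a Sahlqvist (Geach-type) schema ◇^2□^1A → □^3◇^3A.
Minimal-valuation argument: fix x; take any y with xR^2y and any z with xR^3z. Set V(A) to the set of worlds R-reachable from y in exactly 1 step. Then □^1A holds at y, so the antecedent holds at x; validity forces ◇^3A at z, giving a w with zR^3w and yR^1w.
First-order correspondent: ∀x ∀y ∀z ((xR²y ∧ xR³z) → ∃w (yRw ∧ zR³w)).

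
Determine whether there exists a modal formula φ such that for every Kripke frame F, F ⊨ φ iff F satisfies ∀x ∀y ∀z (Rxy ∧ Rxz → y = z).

The condition is partial functionality. A defining modal formula is ◇r → □r.

Yes — defined by ◇r → □r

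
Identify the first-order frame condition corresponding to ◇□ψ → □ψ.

This schema is equivalent to the 5 axiom ◇ψ → □◇ψ.
Its frame correspondent is the Euclidean property — ∀x ∀y ∀z (Rxy ∧ Rxz → Ryz).

the Euclidean property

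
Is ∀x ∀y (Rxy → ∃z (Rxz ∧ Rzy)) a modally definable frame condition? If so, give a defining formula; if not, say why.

This is a Sahlqvist condition; the C4 axiom □□r → □r defines it.
Suppose □□r→□r is valid. Take Rxy and set V(r)={w : xR²w}. Then □□r at x, so □r at x, so r at y, i.e. ∃z(Rxz∧Rzy).

Yes, by □□r → □r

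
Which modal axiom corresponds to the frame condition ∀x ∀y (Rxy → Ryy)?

□(□p → p)

This is shift-reflexivity; the standard corresponding axiom is T□: □(□p → p).
Suppose □(□p→p) is valid. Take Rxy and set V(p)={w : Ryw}. Then at y, □p holds; since □(□p→p) at x, □p→p at y, so p at y, i.e. Ryy.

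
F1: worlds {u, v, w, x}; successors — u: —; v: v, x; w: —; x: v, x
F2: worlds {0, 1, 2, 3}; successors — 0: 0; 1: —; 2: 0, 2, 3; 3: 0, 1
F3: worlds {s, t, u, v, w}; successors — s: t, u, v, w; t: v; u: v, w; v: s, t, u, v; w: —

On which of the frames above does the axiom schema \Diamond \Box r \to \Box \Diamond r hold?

F1

This is the axiom for convergence; its first-order frame correspondent is \forall x \forall y \forall z (Rxy \wedge Rxz \to \exists w (Ryw \wedge Rzw)).
F1: condition met.
F2: fails — R31 and R31 but 1 and 1 have no common successor.
F3: fails — Rsv and Rsw but v and w have no common successor.
Valid on: F1.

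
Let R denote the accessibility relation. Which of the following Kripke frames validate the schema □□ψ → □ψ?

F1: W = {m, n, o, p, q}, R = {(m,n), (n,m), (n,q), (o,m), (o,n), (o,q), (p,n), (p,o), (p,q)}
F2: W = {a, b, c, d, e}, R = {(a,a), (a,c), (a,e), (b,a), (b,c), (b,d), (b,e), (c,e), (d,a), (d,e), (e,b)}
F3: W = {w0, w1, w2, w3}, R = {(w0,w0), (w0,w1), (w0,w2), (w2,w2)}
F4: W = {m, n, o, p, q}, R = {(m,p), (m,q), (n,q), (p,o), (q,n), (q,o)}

F3

The schema corresponds to density: ∀x ∀y (Rxy → ∃z (Rxz ∧ Rzy)).
F1: fails — Rpo but no z with Rpz and Rzo.
F2: fails — Reb but no z with Rez and Rzb.
F3: holds.
F4: fails — Rpo but no z with Rpz and Rzo.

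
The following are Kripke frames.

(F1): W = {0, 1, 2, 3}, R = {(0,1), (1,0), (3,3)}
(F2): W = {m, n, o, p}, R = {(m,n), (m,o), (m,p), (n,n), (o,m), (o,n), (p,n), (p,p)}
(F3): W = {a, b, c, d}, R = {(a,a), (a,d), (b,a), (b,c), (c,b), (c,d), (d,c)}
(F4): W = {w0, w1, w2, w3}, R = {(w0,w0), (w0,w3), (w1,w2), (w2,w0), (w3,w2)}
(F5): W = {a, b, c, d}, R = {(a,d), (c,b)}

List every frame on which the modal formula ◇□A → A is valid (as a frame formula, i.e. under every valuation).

Frame correspondent (Sahlqvist): ∀x ∀y (Rxy → Ryx) — i.e. symmetry.
(F1): holds.
(F2): fails — Ron but not Rno.
(F3): fails — Rba but not Rab.
(F4): fails — Rw1w2 but not Rw2w1.
(F5): fails — Rad but not Rda.

(F1)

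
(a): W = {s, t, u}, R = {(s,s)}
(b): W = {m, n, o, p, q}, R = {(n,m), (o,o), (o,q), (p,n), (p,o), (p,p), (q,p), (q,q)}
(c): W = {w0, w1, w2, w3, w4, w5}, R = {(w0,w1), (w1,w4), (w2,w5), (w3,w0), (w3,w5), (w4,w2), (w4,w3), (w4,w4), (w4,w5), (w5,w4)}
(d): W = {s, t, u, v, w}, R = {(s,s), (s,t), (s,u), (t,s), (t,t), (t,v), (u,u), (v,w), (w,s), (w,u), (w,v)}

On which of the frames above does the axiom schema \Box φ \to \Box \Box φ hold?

The schema corresponds to transitivity: \forall x \forall y \forall z (Rxy \wedge Ryz \to Rxz).
(a): ✓.
(b): fails — Rpn and Rnm but not Rpm.
(c): fails — Rw3w5 and Rw5w4 but not Rw3w4.
(d): fails — Rtv and Rvw but not Rtw.
Valid on: (a).

(a)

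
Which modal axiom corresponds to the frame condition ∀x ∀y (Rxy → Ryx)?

ψ → □◇ψ

A defining formula is ψ → □◇ψ (the B axiom).
Suppose ψ→□◇ψ is valid. Take Rxy and set V(ψ)={x}. Then ψ at x, so □◇ψ at x, so ◇ψ at y, so some z with Ryz has ψ; z=x, i.e. Ryx.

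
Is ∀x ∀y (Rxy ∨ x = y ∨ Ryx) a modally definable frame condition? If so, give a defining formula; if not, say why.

Not modally definable

Any modally definable frame class is closed under disjoint unions.
Take 3 disjoint single-world reflexive frames: each is trivially connected, but their disjoint union has 3 worlds with no edge between distinct components, so it is not connected.
Hence connectedness of R is not modally definable.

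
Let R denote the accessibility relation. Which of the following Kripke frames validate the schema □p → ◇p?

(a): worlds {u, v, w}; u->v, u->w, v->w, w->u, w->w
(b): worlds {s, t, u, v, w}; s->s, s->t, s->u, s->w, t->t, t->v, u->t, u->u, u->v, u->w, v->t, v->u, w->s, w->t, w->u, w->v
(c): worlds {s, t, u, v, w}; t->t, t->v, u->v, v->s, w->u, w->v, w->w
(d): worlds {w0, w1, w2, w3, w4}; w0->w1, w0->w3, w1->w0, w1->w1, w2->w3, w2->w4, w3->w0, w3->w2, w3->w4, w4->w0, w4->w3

(a), (b), (d)

The schema corresponds to seriality: ∀x ∃y Rxy.
(a): ✓.
(b): ✓.
(c): fails — world s has no successor.
(d): ✓.
Valid on: (a), (b), (d).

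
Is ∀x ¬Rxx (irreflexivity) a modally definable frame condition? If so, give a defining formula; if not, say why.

If a class were modally definable it would be closed under surjective bounded morphisms (Goldblatt–Thomason).
The 4-cycle (worlds s,t,u,v with s→t→u→v→s) is irreflexive, and the map sending every world to a single reflexive point • is a surjective bounded morphism (forth: every edge maps to (•,•); back: every world has a successor). So any modal formula valid on the 4-cycle is also valid on the reflexive point, which is not irreflexive.
Hence irreflexivity is not modally definable.

Not definable by any modal formula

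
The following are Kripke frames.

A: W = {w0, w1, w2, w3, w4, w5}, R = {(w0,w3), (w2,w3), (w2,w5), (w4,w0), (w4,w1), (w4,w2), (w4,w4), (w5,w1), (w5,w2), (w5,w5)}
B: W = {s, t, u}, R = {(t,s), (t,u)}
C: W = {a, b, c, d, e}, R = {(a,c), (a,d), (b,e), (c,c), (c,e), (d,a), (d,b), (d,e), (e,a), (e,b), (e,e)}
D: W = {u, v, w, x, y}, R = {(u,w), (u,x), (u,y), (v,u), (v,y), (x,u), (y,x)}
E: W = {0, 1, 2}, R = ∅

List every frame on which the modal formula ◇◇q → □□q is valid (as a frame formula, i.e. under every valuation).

B, E

The schema corresponds to a generalized confluence (Geach) condition: ∀x ∀y ∀z ((xR²y ∧ xR²z) → ∃w (y = w ∧ z = w)).
A: fails — w2R²w1, w2R²w2 but w1 ≠ w2.
B: holds.
C: fails — aR²a, aR²b but a ≠ b.
D: fails — uR²u, uR²x but u ≠ x.
E: holds.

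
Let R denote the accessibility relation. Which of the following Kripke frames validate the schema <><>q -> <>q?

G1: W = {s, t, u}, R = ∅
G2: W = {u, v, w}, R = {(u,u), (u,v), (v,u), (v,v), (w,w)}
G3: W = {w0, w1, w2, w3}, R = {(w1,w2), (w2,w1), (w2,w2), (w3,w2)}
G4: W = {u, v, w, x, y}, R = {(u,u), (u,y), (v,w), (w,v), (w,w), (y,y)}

G1, G2

Frame correspondent (Sahlqvist): forall x forall y (x R^2 y -> exists w (y = w & xRw)) — i.e. a generalized confluence (Geach) condition.
G1: condition met.
G2: condition met.
G3: fails — w1R²w1 but no w with w1=w and w1Rw.
G4: fails — vR²v but no t with v=t and vRt.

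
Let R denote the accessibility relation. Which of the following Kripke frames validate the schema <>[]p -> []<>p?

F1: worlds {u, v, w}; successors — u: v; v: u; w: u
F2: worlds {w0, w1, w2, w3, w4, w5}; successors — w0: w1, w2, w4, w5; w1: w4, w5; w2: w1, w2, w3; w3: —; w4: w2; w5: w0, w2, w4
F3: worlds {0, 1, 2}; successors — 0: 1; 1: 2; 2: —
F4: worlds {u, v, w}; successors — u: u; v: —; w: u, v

This is the axiom for convergence; its first-order frame correspondent is forall x forall y forall z (Rxy & Rxz -> exists w (Ryw & Rzw)).
F1: condition met.
F2: fails — Rw0w4 and Rw0w1 but w4 and w1 have no common successor.
F3: fails — R12 and R12 but 2 and 2 have no common successor.
F4: fails — Rwu and Rwv but u and v have no common successor.

F1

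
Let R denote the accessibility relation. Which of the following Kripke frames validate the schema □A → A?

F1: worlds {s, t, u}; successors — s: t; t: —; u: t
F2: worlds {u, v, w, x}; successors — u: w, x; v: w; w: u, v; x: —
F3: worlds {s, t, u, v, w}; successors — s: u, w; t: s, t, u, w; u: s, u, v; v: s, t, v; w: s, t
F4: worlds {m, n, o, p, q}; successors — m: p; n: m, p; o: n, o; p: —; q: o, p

Frame correspondent (Sahlqvist): ∀x Rxx — i.e. reflexivity.
F1: fails — world s does not see itself.
F2: fails — world u does not see itself.
F3: fails — world s does not see itself.
F4: fails — world m does not see itself.
Valid on no frame.

none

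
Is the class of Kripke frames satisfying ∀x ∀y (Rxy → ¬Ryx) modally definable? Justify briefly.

Any modally definable frame class is closed under surjective bounded morphisms.
The 3-cycle (worlds a,b,c with a→b→c→a) is asymmetric. Mapping every world to a single reflexive point • is a surjective bounded morphism, and the reflexive point is not asymmetric (R•• but asymmetry requires ¬R••).
So the class is not modally definable.

No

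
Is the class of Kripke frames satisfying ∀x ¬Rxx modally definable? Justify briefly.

Not modally definable

Modal frame validity is preserved under surjective bounded morphisms.
The 2-cycle (worlds w0,w1 with w0→w1→w0) is irreflexive, and the map sending every world to a single reflexive point • is a surjective bounded morphism (forth: every edge maps to (•,•); back: every world has a successor). So any modal formula valid on the 2-cycle is also valid on the reflexive point, which is not irreflexive.
Hence irreflexivity is not modally definable.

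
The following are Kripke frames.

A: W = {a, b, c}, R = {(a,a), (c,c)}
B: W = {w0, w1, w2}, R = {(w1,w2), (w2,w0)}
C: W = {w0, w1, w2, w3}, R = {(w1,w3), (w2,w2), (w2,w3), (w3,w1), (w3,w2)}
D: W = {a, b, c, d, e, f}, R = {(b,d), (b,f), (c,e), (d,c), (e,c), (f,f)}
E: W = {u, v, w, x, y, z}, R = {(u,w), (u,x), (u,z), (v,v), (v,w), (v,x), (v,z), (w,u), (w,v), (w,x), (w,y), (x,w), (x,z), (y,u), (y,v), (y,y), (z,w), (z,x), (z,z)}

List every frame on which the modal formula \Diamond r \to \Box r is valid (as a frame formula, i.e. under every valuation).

A, B

This is the axiom for partial functionality; its first-order frame correspondent is \forall x \forall y \forall z (Rxy \wedge Rxz \to y = z).
A: satisfies the condition.
B: satisfies the condition.
C: fails — w2 sees both w2 and w3.
D: fails — b sees both d and f.
E: fails — u sees both w and x.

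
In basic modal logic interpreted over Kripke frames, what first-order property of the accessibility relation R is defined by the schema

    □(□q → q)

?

shift-reflexivity: ∀x ∀y (Rxy → Ryy)

Suppose □(□q→q) is valid. Take Rxy and set V(q)={w : Ryw}. Then at y, □q holds; since □(□q→q) at x, □q→q at y, so q at y, i.e. Ryy.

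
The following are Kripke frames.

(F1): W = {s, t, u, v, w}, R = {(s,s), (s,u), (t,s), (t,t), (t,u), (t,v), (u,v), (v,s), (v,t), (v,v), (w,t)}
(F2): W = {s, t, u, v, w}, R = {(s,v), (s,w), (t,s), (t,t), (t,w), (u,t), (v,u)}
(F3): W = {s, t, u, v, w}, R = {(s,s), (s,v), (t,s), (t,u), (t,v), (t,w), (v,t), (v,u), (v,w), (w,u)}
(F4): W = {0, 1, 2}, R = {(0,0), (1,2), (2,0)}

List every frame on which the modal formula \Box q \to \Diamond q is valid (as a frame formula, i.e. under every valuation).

The schema corresponds to seriality: \forall x \exists y Rxy.
(F1): ✓.
(F2): fails — world w has no successor.
(F3): fails — world u has no successor.
(F4): ✓.
Valid on: (F1), (F4).

(F1), (F4)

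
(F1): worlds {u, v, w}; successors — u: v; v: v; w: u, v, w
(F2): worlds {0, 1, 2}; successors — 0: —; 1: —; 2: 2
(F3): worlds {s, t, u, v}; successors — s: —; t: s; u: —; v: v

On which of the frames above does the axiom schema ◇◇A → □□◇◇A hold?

The schema corresponds to a generalized confluence (Geach) condition: ∀x ∀y ∀z ((xR²y ∧ xR²z) → ∃w (y = w ∧ zR²w)).
(F1): fails — wR²u, wR²u but no t with u=t and uR²t.
(F2): holds.
(F3): holds.
Valid on: (F2), (F3).

(F2), (F3)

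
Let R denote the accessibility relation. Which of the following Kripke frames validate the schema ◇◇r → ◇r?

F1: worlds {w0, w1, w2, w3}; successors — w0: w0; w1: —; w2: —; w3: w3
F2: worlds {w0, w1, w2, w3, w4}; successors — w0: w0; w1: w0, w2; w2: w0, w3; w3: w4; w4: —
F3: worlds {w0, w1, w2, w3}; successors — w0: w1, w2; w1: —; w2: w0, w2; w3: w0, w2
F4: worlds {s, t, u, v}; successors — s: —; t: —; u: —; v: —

This is the axiom for transitivity; its first-order frame correspondent is ∀x ∀y ∀z (Rxy ∧ Ryz → Rxz).
F1: satisfies the condition.
F2: fails — Rw1w2 and Rw2w3 but not Rw1w3.
F3: fails — Rw3w0 and Rw0w1 but not Rw3w1.
F4: satisfies the condition.
Valid on: F1, F4.

F1, F4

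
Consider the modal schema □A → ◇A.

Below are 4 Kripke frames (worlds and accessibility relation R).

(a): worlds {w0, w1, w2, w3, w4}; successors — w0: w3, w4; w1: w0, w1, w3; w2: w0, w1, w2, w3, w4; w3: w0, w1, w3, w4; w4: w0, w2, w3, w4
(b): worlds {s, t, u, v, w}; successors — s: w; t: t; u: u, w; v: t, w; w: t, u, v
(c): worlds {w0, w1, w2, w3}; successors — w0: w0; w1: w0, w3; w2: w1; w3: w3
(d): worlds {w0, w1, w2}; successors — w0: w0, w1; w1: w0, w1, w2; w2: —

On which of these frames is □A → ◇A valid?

Frame correspondent (Sahlqvist): ∀x ∃y Rxy — i.e. seriality.
(a): holds.
(b): holds.
(c): holds.
(d): fails — world w2 has no successor.
Valid on: (a), (b), (c).

(a), (b), (c)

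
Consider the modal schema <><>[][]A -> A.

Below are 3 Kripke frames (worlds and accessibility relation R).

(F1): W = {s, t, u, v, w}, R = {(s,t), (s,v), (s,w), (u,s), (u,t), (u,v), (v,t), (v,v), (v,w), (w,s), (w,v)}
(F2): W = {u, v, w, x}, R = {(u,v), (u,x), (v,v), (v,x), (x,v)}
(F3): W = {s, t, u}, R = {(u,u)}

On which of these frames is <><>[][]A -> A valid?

(F3)

Frame correspondent (Sahlqvist): forall x forall y (x R^2 y -> exists w (y R^2 w & x = w)) — i.e. a generalized confluence (Geach) condition.
(F1): fails — sR²t but no w* with tR²w* and s=w*.
(F2): fails — uR²v but no t with vR²t and u=t.
(F3): ✓.
Valid on: (F3).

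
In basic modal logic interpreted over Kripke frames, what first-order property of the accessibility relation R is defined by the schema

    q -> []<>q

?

Suppose q→□◇q is valid. Take Rxy and set V(q)={x}. Then q at x, so □◇q at x, so ◇q at y, so some z with Ryz has q; z=x, i.e. Ryx.

symmetry: forall x forall y (Rxy -> Ryx)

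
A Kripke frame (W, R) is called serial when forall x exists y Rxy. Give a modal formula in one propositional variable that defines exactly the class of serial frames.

The condition is seriality. The D schema □s → ◇s defines it.

□s → ◇s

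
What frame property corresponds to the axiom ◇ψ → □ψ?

Suppose ◇ψ→□ψ is valid. Take Rxy, Rxz and set V(ψ)={y}. Then ◇ψ at x, so □ψ at x, so ψ at z, i.e. z=y.
The converse is a direct semantic check.
So the correspondent is partial functionality.

partial functionality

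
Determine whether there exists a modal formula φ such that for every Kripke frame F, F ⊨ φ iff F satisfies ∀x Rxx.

The condition is reflexivity. A defining modal formula is □p → p.
Suppose □p→p is valid. At any x set V(p)={w : Rxw}. Then □p holds at x, so p holds at x, i.e. Rxx.

Yes — defined by □p → p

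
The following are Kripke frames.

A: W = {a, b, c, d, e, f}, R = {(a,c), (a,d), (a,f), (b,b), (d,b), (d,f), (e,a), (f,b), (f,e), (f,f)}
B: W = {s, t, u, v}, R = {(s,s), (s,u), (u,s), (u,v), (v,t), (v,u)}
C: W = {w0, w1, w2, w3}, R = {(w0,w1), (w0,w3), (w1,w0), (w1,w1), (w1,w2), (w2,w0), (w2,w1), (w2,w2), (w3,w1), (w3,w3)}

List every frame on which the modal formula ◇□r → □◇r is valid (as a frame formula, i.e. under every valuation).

C

Frame correspondent (Sahlqvist): ∀x ∀y ∀z (Rxy ∧ Rxz → ∃w (Ryw ∧ Rzw)) — i.e. convergence.
A: fails — Rac and Rac but c and c have no common successor.
B: fails — Rvt and Rvt but t and t have no common successor.
C: holds.
Valid on: C.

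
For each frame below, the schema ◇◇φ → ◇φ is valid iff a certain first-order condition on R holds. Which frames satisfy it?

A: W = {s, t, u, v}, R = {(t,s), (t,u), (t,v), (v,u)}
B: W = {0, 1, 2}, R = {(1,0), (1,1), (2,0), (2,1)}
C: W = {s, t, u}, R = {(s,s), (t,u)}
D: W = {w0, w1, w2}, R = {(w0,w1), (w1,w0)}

The schema corresponds to transitivity: ∀x ∀y ∀z (Rxy ∧ Ryz → Rxz).
A: holds.
B: holds.
C: holds.
D: fails — Rw0w1 and Rw1w0 but not Rw0w0.

A, B, C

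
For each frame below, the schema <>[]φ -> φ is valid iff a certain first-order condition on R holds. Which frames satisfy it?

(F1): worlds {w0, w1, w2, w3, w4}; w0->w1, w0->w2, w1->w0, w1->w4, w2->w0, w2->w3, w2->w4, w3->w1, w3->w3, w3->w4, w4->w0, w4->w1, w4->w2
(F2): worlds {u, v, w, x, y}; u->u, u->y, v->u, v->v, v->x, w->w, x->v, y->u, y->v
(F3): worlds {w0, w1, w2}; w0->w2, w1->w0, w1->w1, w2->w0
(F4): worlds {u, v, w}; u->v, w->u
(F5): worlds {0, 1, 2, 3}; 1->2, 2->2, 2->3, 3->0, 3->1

The schema corresponds to symmetry: forall x forall y (Rxy -> Ryx).
(F1): fails — Rw3w1 but not Rw1w3.
(F2): fails — Rvu but not Ruv.
(F3): fails — Rw1w0 but not Rw0w1.
(F4): fails — Ruv but not Rvu.
(F5): fails — R31 but not R13.

none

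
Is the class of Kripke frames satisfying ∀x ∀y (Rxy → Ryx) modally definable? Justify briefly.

Definable; p → □◇p defines it

This is a Sahlqvist condition; the B axiom p → □◇p defines it.
Suppose p→□◇p is valid. Take Rxy and set V(p)={x}. Then p at x, so □◇p at x, so ◇p at y, so some z with Ryz has p; z=x, i.e. Ryx.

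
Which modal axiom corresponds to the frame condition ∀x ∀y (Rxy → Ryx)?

q → □◇q

A defining formula is q → □◇q (the B axiom).
Suppose q→□◇q is valid. Take Rxy and set V(q)={x}. Then q at x, so □◇q at x, so ◇q at y, so some z with Ryz has q; z=x, i.e. Ryx.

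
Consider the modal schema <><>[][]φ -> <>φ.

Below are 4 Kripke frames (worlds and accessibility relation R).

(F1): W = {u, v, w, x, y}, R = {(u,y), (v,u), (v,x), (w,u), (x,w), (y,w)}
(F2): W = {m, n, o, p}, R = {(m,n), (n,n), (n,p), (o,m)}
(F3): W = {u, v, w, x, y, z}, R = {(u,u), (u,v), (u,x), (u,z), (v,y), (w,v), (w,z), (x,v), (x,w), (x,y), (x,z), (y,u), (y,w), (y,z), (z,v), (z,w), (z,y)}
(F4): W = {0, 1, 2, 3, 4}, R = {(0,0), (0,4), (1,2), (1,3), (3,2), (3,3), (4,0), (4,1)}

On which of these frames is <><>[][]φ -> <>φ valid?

The schema corresponds to a generalized confluence (Geach) condition: forall x forall y (x R^2 y -> exists w (y R^2 w & xRw)).
(F1): fails — vR²w but no t with wR²t and vRt.
(F2): fails — mR²p but no w with pR²w and mRw.
(F3): holds.
(F4): fails — 0R²1 but no w with 1R²w and 0Rw.

(F3)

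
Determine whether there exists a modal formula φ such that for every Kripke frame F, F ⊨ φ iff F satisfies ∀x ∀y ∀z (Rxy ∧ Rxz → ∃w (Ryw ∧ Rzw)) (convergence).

Yes: it is convergence, defined by the .2 schema ◇□p → □◇p.
Suppose ◇□p→□◇p is valid. Take Rxy, Rxz and set V(p)={w : Ryw}. Then □p at y so ◇□p at x, so □◇p at x, so ◇p at z, giving w with Rzw and Ryw.

Definable; ◇□p → □◇p defines it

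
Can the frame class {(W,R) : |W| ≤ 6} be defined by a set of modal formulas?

Not definable by any modal formula

Any modally definable frame class is closed under disjoint unions.
Any modal formula valid on each of 7 disjoint one-world frames is valid on their disjoint union (validity is preserved under disjoint unions). Each one-world frame has |W|=1≤6, but the union has |W|=7.
So no modal formula (or set of formulas) defines exactly the |W|≤6 frames.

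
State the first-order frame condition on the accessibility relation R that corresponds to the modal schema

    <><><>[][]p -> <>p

forall x forall y (x R^3 y -> exists w (y R^2 w & xRw))

This is a Sahlqvist (Geach-type) schema ◇^3□^2p → □^0◇^1p.
First-order correspondent: forall x forall y (x R^3 y -> exists w (y R^2 w & xRw)).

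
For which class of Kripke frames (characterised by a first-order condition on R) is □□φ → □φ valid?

density: ∀x ∀y (Rxy → ∃z (Rxz ∧ Rzy))

This is the C4 axiom.
It corresponds to density: ∀x ∀y (Rxy → ∃z (Rxz ∧ Rzy)).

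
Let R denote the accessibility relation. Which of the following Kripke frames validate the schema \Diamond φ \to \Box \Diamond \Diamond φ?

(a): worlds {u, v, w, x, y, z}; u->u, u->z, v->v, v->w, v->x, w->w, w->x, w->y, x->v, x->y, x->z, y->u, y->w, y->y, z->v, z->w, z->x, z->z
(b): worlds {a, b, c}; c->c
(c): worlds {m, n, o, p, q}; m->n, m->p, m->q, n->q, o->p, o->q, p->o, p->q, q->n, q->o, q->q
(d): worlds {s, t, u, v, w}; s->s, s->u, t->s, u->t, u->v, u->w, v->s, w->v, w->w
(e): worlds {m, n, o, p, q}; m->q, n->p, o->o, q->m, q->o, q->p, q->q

Frame correspondent (Sahlqvist): \forall x \forall y \forall z ((xRy \wedge xRz) \to \exists w (y = w \wedge z R^2 w)) — i.e. a generalized confluence (Geach) condition.
(a): fails — uRu, uRz but no t with u=t and zR²t.
(b): satisfies the condition.
(c): fails — mRp, mRn but no w with p=w and nR²w.
(d): fails — sRu, sRu but no w* with u=w* and uR²w*.
(e): fails — nRp, nRp but no w with p=w and pR²w.
Valid on: (b).

(b)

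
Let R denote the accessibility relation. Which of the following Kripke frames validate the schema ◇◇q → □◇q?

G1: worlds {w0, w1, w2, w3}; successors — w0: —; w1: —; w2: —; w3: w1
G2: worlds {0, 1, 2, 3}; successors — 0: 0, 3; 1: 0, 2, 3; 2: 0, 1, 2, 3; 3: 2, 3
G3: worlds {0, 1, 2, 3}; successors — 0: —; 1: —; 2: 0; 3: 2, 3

G1

Frame correspondent (Sahlqvist): ∀x ∀y ∀z ((xR²y ∧ xRz) → ∃w (y = w ∧ zRw)) — i.e. a generalized confluence (Geach) condition.
G1: condition met.
G2: fails — 0R²0, 0R3 but no w with 0=w and 3Rw.
G3: fails — 3R²0, 3R3 but no w with 0=w and 3Rw.
Valid on: G1.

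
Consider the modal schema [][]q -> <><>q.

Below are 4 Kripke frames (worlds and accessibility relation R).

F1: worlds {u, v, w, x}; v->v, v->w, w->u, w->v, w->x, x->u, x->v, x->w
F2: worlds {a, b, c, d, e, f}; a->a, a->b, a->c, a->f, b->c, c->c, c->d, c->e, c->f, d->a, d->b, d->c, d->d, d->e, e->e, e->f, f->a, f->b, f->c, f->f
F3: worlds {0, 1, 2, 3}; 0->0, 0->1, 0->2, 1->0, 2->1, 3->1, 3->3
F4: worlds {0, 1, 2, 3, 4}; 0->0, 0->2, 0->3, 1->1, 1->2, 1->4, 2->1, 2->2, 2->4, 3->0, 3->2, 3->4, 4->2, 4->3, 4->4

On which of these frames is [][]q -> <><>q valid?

The schema corresponds to a generalized confluence (Geach) condition: forall x exists w (x R^2 w & x R^2 w).
F1: fails — at u but no t with uR²t and uR²t.
F2: ✓.
F3: ✓.
F4: ✓.

F2, F3, F4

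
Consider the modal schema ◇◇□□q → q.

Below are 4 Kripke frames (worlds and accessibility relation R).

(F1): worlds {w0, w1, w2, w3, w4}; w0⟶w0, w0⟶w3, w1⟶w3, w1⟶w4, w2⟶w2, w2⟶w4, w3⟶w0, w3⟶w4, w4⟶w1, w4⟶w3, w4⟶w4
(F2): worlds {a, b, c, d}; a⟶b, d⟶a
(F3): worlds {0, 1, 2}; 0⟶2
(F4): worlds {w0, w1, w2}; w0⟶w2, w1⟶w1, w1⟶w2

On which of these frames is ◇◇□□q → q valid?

(F3)

This is the axiom for a generalized confluence (Geach) condition; its first-order frame correspondent is ∀x ∀y (xR²y → ∃w (yR²w ∧ x = w)).
(F1): fails — w1R²w0 but no w with w0R²w and w1=w.
(F2): fails — dR²b but no w with bR²w and d=w.
(F3): holds.
(F4): fails — w1R²w2 but no w with w2R²w and w1=w.
Valid on: (F3).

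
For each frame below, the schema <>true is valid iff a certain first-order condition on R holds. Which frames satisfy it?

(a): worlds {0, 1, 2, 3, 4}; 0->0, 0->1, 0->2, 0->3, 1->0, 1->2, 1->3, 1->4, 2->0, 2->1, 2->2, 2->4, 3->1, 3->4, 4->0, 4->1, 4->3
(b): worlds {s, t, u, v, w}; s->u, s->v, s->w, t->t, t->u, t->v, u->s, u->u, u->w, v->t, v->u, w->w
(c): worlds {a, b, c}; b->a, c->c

The schema corresponds to seriality: forall x exists y Rxy.
(a): ✓.
(b): ✓.
(c): fails — world a has no successor.
Valid on: (a), (b).

(a), (b)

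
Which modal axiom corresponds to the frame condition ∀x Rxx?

A defining formula is □p → p (the T axiom).
Suppose □p→p is valid. At any x set V(p)={w : Rxw}. Then □p holds at x, so p holds at x, i.e. Rxx.

□p → p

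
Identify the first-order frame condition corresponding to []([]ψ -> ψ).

Suppose □(□ψ→ψ) is valid. Take Rxy and set V(ψ)={w : Ryw}. Then at y, □ψ holds; since □(□ψ→ψ) at x, □ψ→ψ at y, so ψ at y, i.e. Ryy.
The converse is a direct semantic check.
Frame condition: forall x forall y (Rxy -> Ryy).

shift-reflexivity: forall x forall y (Rxy -> Ryy)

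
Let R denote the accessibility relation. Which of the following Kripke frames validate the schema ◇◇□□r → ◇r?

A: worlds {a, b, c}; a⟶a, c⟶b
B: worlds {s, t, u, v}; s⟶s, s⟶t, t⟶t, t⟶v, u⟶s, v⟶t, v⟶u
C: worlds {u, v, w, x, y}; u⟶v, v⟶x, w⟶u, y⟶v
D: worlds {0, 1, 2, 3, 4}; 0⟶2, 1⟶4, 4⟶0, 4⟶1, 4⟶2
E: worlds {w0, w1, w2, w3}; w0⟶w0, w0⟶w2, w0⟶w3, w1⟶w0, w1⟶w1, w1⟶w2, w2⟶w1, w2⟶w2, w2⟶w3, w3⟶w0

This is the axiom for a generalized confluence (Geach) condition; its first-order frame correspondent is ∀x ∀y (xR²y → ∃w (yR²w ∧ xRw)).
A: holds.
B: fails — uR²t but no w with tR²w and uRw.
C: fails — uR²x but no t with xR²t and uRt.
D: fails — 1R²0 but no w with 0R²w and 1Rw.
E: holds.

A, E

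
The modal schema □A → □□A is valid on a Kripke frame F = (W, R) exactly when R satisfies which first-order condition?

Transitivity

Suppose □A→□□A is valid. Take Rxy, Ryz and set V(A)={w : Rxw}. Then □A at x, so □□A at x, so □A at y, so A at z, i.e. Rxz.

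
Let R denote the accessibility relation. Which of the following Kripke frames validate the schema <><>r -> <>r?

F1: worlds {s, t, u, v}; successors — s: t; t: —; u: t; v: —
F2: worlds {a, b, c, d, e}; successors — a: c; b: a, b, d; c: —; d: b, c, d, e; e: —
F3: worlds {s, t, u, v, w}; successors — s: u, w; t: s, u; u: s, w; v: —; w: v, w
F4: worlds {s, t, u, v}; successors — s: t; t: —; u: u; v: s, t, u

F1, F4

This is the axiom for transitivity; its first-order frame correspondent is forall x forall y forall z (Rxy & Ryz -> Rxz).
F1: ✓.
F2: fails — Rba and Rac but not Rbc.
F3: fails — Ruw and Rwv but not Ruv.
F4: ✓.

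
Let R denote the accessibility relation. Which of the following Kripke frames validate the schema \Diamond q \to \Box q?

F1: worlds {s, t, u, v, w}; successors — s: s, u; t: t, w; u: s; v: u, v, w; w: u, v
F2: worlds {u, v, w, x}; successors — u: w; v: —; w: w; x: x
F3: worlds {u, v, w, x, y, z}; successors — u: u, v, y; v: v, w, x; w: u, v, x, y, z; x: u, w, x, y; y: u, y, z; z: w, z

F2

This is the axiom for partial functionality; its first-order frame correspondent is \forall x \forall y \forall z (Rxy \wedge Rxz \to y = z).
F1: fails — s sees both s and u.
F2: ✓.
F3: fails — u sees both u and v.
Valid on: F2.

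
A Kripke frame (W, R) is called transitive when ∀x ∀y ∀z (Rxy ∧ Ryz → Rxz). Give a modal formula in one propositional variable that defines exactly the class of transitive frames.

This is transitivity; the standard corresponding axiom is 4: □p → □□p.

□p → □□p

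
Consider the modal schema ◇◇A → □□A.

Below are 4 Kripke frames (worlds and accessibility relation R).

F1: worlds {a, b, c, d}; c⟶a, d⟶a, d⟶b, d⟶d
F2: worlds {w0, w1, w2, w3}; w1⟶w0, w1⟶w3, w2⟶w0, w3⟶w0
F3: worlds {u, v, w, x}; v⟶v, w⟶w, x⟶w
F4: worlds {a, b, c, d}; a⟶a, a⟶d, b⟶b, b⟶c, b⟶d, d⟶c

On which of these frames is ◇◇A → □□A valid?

The schema corresponds to a generalized confluence (Geach) condition: ∀x ∀y ∀z ((xR²y ∧ xR²z) → ∃w (y = w ∧ z = w)).
F1: fails — dR²a, dR²b but a ≠ b.
F2: holds.
F3: holds.
F4: fails — aR²a, aR²c but a ≠ c.

F2, F3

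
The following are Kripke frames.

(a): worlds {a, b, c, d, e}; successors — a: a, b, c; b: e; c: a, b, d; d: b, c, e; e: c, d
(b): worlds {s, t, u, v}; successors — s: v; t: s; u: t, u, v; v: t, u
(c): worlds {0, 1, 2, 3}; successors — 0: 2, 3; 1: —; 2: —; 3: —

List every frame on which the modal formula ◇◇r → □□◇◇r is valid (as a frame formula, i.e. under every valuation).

Frame correspondent (Sahlqvist): ∀x ∀y ∀z ((xR²y ∧ xR²z) → ∃w (y = w ∧ zR²w)) — i.e. a generalized confluence (Geach) condition.
(a): fails — aR²a, aR²b but no w with a=w and bR²w.
(b): fails — sR²t, sR²t but no w with t=w and tR²w.
(c): ✓.

(c)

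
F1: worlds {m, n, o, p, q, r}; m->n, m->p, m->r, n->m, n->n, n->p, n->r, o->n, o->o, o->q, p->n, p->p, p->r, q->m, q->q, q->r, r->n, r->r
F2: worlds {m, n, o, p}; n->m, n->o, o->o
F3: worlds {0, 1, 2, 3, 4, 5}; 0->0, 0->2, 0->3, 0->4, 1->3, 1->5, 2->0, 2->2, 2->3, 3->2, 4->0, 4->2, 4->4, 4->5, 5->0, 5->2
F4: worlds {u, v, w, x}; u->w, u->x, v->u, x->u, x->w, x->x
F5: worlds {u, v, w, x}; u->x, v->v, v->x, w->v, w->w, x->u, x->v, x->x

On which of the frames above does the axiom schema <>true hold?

F1, F3, F5

Frame correspondent (Sahlqvist): forall x exists y Rxy — i.e. seriality.
F1: holds.
F2: fails — world m has no successor.
F3: holds.
F4: fails — world w has no successor.
F5: holds.
Valid on: F1, F3, F5.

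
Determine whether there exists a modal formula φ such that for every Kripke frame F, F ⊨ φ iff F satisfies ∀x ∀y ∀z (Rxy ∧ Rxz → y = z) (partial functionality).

Yes — defined by ◇q → □q

This is a Sahlqvist condition; the CD axiom ◇q → □q defines it.
Suppose ◇q→□q is valid. Take Rxy, Rxz and set V(q)={y}. Then ◇q at x, so □q at x, so q at z, i.e. z=y.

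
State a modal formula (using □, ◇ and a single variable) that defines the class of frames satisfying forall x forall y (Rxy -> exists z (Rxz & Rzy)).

The condition is density. The C4 schema □□q → □q defines it.
Suppose □□q→□q is valid. Take Rxy and set V(q)={w : xR²w}. Then □□q at x, so □q at x, so q at y, i.e. ∃z(Rxz∧Rzy).

□□q → □q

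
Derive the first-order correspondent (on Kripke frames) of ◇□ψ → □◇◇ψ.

∀x ∀y ∀z ((xRy ∧ xRz) → ∃w (yRw ∧ zR²w))

This is a Sahlqvist (Geach-type) schema ◇^1□^1ψ → □^1◇^2ψ.
Minimal-valuation argument: fix x; take any y with xR^1y and any z with xR^1z. Set V(ψ) to the set of worlds R-reachable from y in exactly 1 step. Then □^1ψ holds at y, so the antecedent holds at x; validity forces ◇^2ψ at z, giving a w with zR^2w and yR^1w.
First-order correspondent: ∀x ∀y ∀z ((xRy ∧ xRz) → ∃w (yRw ∧ zR²w)).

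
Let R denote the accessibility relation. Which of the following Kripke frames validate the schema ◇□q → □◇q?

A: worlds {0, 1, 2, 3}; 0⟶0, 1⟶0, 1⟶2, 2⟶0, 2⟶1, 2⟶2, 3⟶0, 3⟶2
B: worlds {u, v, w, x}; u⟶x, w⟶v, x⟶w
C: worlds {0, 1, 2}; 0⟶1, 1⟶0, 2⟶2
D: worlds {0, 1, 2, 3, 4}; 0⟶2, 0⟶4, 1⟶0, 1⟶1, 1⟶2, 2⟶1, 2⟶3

A, C

The schema corresponds to convergence: ∀x ∀y ∀z (Rxy ∧ Rxz → ∃w (Ryw ∧ Rzw)).
A: satisfies the condition.
B: fails — Rwv and Rwv but v and v have no common successor.
C: satisfies the condition.
D: fails — R02 and R04 but 2 and 4 have no common successor.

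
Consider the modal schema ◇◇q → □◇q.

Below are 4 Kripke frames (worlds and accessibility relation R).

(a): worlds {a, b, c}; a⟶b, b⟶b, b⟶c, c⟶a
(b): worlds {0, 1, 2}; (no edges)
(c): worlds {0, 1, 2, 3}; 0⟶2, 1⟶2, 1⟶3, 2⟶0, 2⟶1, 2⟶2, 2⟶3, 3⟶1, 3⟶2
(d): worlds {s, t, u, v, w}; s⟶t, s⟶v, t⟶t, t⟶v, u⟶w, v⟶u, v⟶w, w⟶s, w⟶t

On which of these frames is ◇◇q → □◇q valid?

(b)

This is the axiom for a generalized confluence (Geach) condition; its first-order frame correspondent is ∀x ∀y ∀z ((xR²y ∧ xRz) → ∃w (y = w ∧ zRw)).
(a): fails — bR²a, bRb but no w with a=w and bRw.
(b): holds.
(c): fails — 1R²0, 1R3 but no w with 0=w and 3Rw.
(d): fails — sR²t, sRv but no w* with t=w* and vRw*.
Valid on: (b).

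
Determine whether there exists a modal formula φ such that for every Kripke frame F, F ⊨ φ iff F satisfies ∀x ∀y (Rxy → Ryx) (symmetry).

Yes: it is symmetry, defined by the B schema q → □◇q.
Suppose q→□◇q is valid. Take Rxy and set V(q)={x}. Then q at x, so □◇q at x, so ◇q at y, so some z with Ryz has q; z=x, i.e. Ryx.

Definable; q → □◇q defines it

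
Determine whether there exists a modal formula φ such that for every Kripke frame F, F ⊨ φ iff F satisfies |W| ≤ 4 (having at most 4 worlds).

Modal frame validity is preserved under disjoint unions.
Any modal formula valid on each of 5 disjoint one-world frames is valid on their disjoint union (validity is preserved under disjoint unions). Each one-world frame has |W|=1≤4, but the union has |W|=5.
Hence having at most 4 worlds is not modally definable.

No — not modally definable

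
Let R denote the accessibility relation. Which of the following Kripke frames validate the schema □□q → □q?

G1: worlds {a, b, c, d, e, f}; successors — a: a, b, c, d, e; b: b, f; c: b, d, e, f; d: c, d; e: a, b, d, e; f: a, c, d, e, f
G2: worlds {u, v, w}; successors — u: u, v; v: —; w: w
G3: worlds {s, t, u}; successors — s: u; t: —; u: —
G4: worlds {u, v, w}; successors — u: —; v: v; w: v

Frame correspondent (Sahlqvist): ∀x ∀y (Rxy → ∃z (Rxz ∧ Rzy)) — i.e. density.
G1: condition met.
G2: condition met.
G3: fails — Rsu but no z with Rsz and Rzu.
G4: condition met.

G1, G2, G4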